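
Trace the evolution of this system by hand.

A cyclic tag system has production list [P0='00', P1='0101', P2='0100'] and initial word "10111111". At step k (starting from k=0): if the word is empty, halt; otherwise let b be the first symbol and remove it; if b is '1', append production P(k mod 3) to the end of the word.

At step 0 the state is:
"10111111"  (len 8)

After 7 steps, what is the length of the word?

19

gen 0: "10111111"  (len 8)
gen 1: "011111100"  (len 9)
gen 2: "11111100"  (len 8)
gen 3: "11111000100"  (len 11)
gen 4: "111100010000"  (len 12)
gen 5: "111000100000101"  (len 15)
gen 6: "110001000001010100"  (len 18)
gen 7: "1000100000101010000"  (len 19)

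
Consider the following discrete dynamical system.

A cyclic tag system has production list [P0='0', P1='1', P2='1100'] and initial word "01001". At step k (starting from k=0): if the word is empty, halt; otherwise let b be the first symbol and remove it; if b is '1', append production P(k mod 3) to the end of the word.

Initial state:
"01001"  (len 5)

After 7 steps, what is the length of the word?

5

[0] "01001"  (len 5)
[1] "1001"  (len 4)
[2] "0011"  (len 4)
[3] "011"  (len 3)
[4] "11"  (len 2)
[5] "11"  (len 2)
[6] "11100"  (len 5)
[7] "11000"  (len 5)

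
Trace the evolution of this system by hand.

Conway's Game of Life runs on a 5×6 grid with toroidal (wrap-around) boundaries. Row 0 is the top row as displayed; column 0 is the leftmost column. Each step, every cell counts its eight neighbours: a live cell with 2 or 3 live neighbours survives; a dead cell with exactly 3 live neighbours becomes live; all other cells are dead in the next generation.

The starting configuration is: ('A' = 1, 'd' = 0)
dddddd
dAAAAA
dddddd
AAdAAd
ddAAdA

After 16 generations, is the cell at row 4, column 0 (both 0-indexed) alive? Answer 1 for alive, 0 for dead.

0) dddddd
dAAAAA
dddddd
AAdAAd
ddAAdA
1) AAdddA
ddAAAd
dddddd
AAdAAA
AAAAdA
2) dddddd
AAAAAA
AAdddd
dddAdd
dddAdd
3) AAdddA
ddAAAA
dddddd
ddAddd
dddddd
4) AAAAdA
dAAAAA
ddAdAd
dddddd
AAdddd
5) dddddd
dddddd
dAAdAA
dAdddd
dddddA
6) dddddd
dddddd
AAAddd
dAAdAA
dddddd
7) dddddd
dAdddd
AdAAdA
ddAAdA
dddddd
8) dddddd
AAAddd
AddAdA
AAAAdA
dddddd
9) dAdddd
AAAddA
dddAdd
dAAAdA
AAAddd
10) dddddA
AAAddd
dddAdA
dddAAd
dddAdd
11) AAAddd
AAAdAA
AAdAdA
ddAAdd
dddAdd
12) ddddAd
ddddAd
dddddd
AAdAdd
dddAdd
13) dddAAd
dddddd
dddddd
ddAddd
ddAAAd
14) ddAdAd
dddddd
dddddd
ddAddd
ddAdAd
15) dddddd
dddddd
dddddd
dddAdd
dAAddd
16) dddddd
dddddd
dddddd
ddAddd
ddAddd

0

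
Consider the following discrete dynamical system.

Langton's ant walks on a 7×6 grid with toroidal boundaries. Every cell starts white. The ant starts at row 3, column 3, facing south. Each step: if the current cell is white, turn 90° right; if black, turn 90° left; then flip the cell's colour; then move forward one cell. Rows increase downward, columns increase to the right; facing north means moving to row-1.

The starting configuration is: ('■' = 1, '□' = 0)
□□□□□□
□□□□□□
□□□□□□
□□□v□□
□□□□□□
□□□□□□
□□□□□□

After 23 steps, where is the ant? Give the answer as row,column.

2,5

[0] □□□□□□
□□□□□□
□□□□□□
□□□v□□
□□□□□□
□□□□□□
□□□□□□
[1] □□□□□□
□□□□□□
□□□□□□
□□<■□□
□□□□□□
□□□□□□
□□□□□□
[2] □□□□□□
□□□□□□
□□^□□□
□□■■□□
□□□□□□
□□□□□□
□□□□□□
[3] □□□□□□
□□□□□□
□□■>□□
□□■■□□
□□□□□□
□□□□□□
□□□□□□
[4] □□□□□□
□□□□□□
□□■■□□
□□■v□□
□□□□□□
□□□□□□
□□□□□□
[5] □□□□□□
□□□□□□
□□■■□□
□□■□>□
□□□□□□
□□□□□□
□□□□□□
[6] □□□□□□
□□□□□□
□□■■□□
□□■□■□
□□□□v□
□□□□□□
□□□□□□
[7] □□□□□□
□□□□□□
□□■■□□
□□■□■□
□□□<■□
□□□□□□
□□□□□□
[8] □□□□□□
□□□□□□
□□■■□□
□□■^■□
□□□■■□
□□□□□□
□□□□□□
[9] □□□□□□
□□□□□□
□□■■□□
□□■■>□
□□□■■□
□□□□□□
□□□□□□
[10] □□□□□□
□□□□□□
□□■■^□
□□■■□□
□□□■■□
□□□□□□
□□□□□□
[11] □□□□□□
□□□□□□
□□■■■>
□□■■□□
□□□■■□
□□□□□□
□□□□□□
[12] □□□□□□
□□□□□□
□□■■■■
□□■■□v
□□□■■□
□□□□□□
□□□□□□
[13] □□□□□□
□□□□□□
□□■■■■
□□■■<■
□□□■■□
□□□□□□
□□□□□□
[14] □□□□□□
□□□□□□
□□■■^■
□□■■■■
□□□■■□
□□□□□□
□□□□□□
[15] □□□□□□
□□□□□□
□□■<□■
□□■■■■
□□□■■□
□□□□□□
□□□□□□
[16] □□□□□□
□□□□□□
□□■□□■
□□■v■■
□□□■■□
□□□□□□
□□□□□□
[17] □□□□□□
□□□□□□
□□■□□■
□□■□>■
□□□■■□
□□□□□□
□□□□□□
[18] □□□□□□
□□□□□□
□□■□^■
□□■□□■
□□□■■□
□□□□□□
□□□□□□
[19] □□□□□□
□□□□□□
□□■□■>
□□■□□■
□□□■■□
□□□□□□
□□□□□□
[20] □□□□□□
□□□□□^
□□■□■□
□□■□□■
□□□■■□
□□□□□□
□□□□□□
[21] □□□□□□
>□□□□■
□□■□■□
□□■□□■
□□□■■□
□□□□□□
□□□□□□
[22] □□□□□□
■□□□□■
v□■□■□
□□■□□■
□□□■■□
□□□□□□
□□□□□□
[23] □□□□□□
■□□□□■
■□■□■<
□□■□□■
□□□■■□
□□□□□□
□□□□□□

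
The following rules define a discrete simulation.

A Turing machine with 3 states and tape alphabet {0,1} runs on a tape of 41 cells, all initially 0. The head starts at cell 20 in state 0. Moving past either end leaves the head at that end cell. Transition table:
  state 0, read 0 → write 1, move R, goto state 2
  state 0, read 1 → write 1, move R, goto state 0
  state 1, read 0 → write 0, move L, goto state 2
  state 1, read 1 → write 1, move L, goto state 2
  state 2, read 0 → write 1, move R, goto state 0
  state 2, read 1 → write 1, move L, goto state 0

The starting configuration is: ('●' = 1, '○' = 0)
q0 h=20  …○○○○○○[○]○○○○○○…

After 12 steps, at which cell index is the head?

k=0  q0 h=20  …○○○○○○[○]○○○○○○…
k=1  q2 h=21  …○○○○○●[○]○○○○○○…
k=2  q0 h=22  …○○○○●●[○]○○○○○○…
k=3  q2 h=23  …○○○●●●[○]○○○○○○…
k=4  q0 h=24  …○○●●●●[○]○○○○○○…
k=5  q2 h=25  …○●●●●●[○]○○○○○○…
k=6  q0 h=26  …●●●●●●[○]○○○○○○…
k=7  q2 h=27  …●●●●●●[○]○○○○○○…
k=8  q0 h=28  …●●●●●●[○]○○○○○○…
k=9  q2 h=29  …●●●●●●[○]○○○○○○…
k=10  q0 h=30  …●●●●●●[○]○○○○○○…
k=11  q2 h=31  …●●●●●●[○]○○○○○○…
k=12  q0 h=32  …●●●●●●[○]○○○○○○…

32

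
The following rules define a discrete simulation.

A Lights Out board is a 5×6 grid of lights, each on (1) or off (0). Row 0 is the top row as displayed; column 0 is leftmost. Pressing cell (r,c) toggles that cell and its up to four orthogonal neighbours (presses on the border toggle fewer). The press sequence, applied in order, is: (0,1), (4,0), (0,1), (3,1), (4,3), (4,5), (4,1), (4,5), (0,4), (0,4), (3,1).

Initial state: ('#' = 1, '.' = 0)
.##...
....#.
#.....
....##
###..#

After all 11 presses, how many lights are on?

15

k=0  .##...
....#.
#.....
....##
###..#
k=1  #.....
.#..#.
#.....
....##
###..#
k=2  #.....
.#..#.
#.....
#...##
..#..#
k=3  .##...
....#.
#.....
#...##
..#..#
k=4  .##...
....#.
##....
.##.##
.##..#
k=5  .##...
....#.
##....
.#####
.#.###
k=6  .##...
....#.
##....
.####.
.#.#..
k=7  .##...
....#.
##....
..###.
#.##..
k=8  .##...
....#.
##....
..####
#.####
k=9  .#####
......
##....
..####
#.####
k=10  .##...
....#.
##....
..####
#.####
k=11  .##...
....#.
#.....
##.###
######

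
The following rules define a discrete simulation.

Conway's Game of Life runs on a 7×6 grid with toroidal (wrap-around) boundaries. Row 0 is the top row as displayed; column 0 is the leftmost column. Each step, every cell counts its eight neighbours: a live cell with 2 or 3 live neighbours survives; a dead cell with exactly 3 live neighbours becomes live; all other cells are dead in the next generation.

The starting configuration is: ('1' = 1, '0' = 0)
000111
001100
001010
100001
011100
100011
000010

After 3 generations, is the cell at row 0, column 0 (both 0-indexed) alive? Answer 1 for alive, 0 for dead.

1

0) 000111
001100
001010
100001
011100
100011
000010
1) 001001
001001
011011
100011
011100
111011
100000
2) 110001
001001
011000
000000
000000
000011
001110
3) 110001
001001
011000
000000
000000
000011
011100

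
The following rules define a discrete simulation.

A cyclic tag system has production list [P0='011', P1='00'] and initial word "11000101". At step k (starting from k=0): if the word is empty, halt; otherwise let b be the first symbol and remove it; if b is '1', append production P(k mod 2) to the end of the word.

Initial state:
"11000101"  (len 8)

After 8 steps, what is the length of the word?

[0] "11000101"  (len 8)
[1] "1000101011"  (len 10)
[2] "00010101100"  (len 11)
[3] "0010101100"  (len 10)
[4] "010101100"  (len 9)
[5] "10101100"  (len 8)
[6] "010110000"  (len 9)
[7] "10110000"  (len 8)
[8] "011000000"  (len 9)

9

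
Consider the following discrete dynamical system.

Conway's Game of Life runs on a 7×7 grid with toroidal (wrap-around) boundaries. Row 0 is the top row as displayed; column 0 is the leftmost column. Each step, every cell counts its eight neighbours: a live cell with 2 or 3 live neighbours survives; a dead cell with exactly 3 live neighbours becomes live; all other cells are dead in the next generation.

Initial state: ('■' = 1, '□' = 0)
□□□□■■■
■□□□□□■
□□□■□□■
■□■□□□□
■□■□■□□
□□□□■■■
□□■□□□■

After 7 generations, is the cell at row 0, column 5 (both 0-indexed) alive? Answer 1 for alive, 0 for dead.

1

gen 0: □□□□■■■
■□□□□□■
□□□■□□■
■□■□□□□
■□■□■□□
□□□□■■■
□□■□□□■
gen 1: □□□□□□□
■□□□■□□
□■□□□□■
■□■□□□■
■□□□■□□
■■□□■□■
■□□■□□□
gen 2: □□□□□□□
■□□□□□□
□■□□□■■
□□□□□■■
□□□■□□□
□■□■■■■
■■□□□□■
gen 3: □■□□□□■
■□□□□□■
□□□□□■□
■□□□■■■
■□■■□□□
□■□■■■■
□■■□■□■
gen 4: □■■□□□■
■□□□□■■
□□□□■□□
■■□■■■□
□□■□□□□
□□□□□□■
□■□□■□■
gen 5: □■■□□□□
■■□□□■■
□■□■□□□
□■■■■■□
■■■■■■■
■□□□□■□
□■■□□□■
gen 6: □□□□□■□
□□□□□□■
□□□■□□□
□□□□□□□
□□□□□□□
□□□□□□□
□□■□□□■
gen 7: □□□□□■■
□□□□□□□
□□□□□□□
□□□□□□□
□□□□□□□
□□□□□□□
□□□□□□□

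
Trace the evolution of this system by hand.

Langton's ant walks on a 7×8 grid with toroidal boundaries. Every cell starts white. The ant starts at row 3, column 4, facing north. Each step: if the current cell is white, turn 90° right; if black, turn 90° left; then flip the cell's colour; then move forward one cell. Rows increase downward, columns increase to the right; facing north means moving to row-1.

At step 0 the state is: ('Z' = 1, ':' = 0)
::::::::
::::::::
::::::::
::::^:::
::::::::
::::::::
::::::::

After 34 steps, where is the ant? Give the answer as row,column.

gen 0: ::::::::
::::::::
::::::::
::::^:::
::::::::
::::::::
::::::::
gen 1: ::::::::
::::::::
::::::::
::::Z>::
::::::::
::::::::
::::::::
gen 2: ::::::::
::::::::
::::::::
::::ZZ::
:::::v::
::::::::
::::::::
gen 3: ::::::::
::::::::
::::::::
::::ZZ::
::::<Z::
::::::::
::::::::
gen 4: ::::::::
::::::::
::::::::
::::^Z::
::::ZZ::
::::::::
::::::::
gen 5: ::::::::
::::::::
::::::::
:::<:Z::
::::ZZ::
::::::::
::::::::
gen 6: ::::::::
::::::::
:::^::::
:::Z:Z::
::::ZZ::
::::::::
::::::::
gen 7: ::::::::
::::::::
:::Z>:::
:::Z:Z::
::::ZZ::
::::::::
::::::::
gen 8: ::::::::
::::::::
:::ZZ:::
:::ZvZ::
::::ZZ::
::::::::
::::::::
gen 9: ::::::::
::::::::
:::ZZ:::
:::<ZZ::
::::ZZ::
::::::::
::::::::
gen 10: ::::::::
::::::::
:::ZZ:::
::::ZZ::
:::vZZ::
::::::::
::::::::
gen 11: ::::::::
::::::::
:::ZZ:::
::::ZZ::
::<ZZZ::
::::::::
::::::::
gen 12: ::::::::
::::::::
:::ZZ:::
::^:ZZ::
::ZZZZ::
::::::::
::::::::
gen 13: ::::::::
::::::::
:::ZZ:::
::Z>ZZ::
::ZZZZ::
::::::::
::::::::
gen 14: ::::::::
::::::::
:::ZZ:::
::ZZZZ::
::ZvZZ::
::::::::
::::::::
gen 15: ::::::::
::::::::
:::ZZ:::
::ZZZZ::
::Z:>Z::
::::::::
::::::::
gen 16: ::::::::
::::::::
:::ZZ:::
::ZZ^Z::
::Z::Z::
::::::::
::::::::
gen 17: ::::::::
::::::::
:::ZZ:::
::Z<:Z::
::Z::Z::
::::::::
::::::::
gen 18: ::::::::
::::::::
:::ZZ:::
::Z::Z::
::Zv:Z::
::::::::
::::::::
gen 19: ::::::::
::::::::
:::ZZ:::
::Z::Z::
::<Z:Z::
::::::::
::::::::
gen 20: ::::::::
::::::::
:::ZZ:::
::Z::Z::
:::Z:Z::
::v:::::
::::::::
gen 21: ::::::::
::::::::
:::ZZ:::
::Z::Z::
:::Z:Z::
:<Z:::::
::::::::
gen 22: ::::::::
::::::::
:::ZZ:::
::Z::Z::
:^:Z:Z::
:ZZ:::::
::::::::
gen 23: ::::::::
::::::::
:::ZZ:::
::Z::Z::
:Z>Z:Z::
:ZZ:::::
::::::::
gen 24: ::::::::
::::::::
:::ZZ:::
::Z::Z::
:ZZZ:Z::
:Zv:::::
::::::::
gen 25: ::::::::
::::::::
:::ZZ:::
::Z::Z::
:ZZZ:Z::
:Z:>::::
::::::::
gen 26: ::::::::
::::::::
:::ZZ:::
::Z::Z::
:ZZZ:Z::
:Z:Z::::
:::v::::
gen 27: ::::::::
::::::::
:::ZZ:::
::Z::Z::
:ZZZ:Z::
:Z:Z::::
::<Z::::
gen 28: ::::::::
::::::::
:::ZZ:::
::Z::Z::
:ZZZ:Z::
:Z^Z::::
::ZZ::::
gen 29: ::::::::
::::::::
:::ZZ:::
::Z::Z::
:ZZZ:Z::
:ZZ>::::
::ZZ::::
gen 30: ::::::::
::::::::
:::ZZ:::
::Z::Z::
:ZZ^:Z::
:ZZ:::::
::ZZ::::
gen 31: ::::::::
::::::::
:::ZZ:::
::Z::Z::
:Z<::Z::
:ZZ:::::
::ZZ::::
gen 32: ::::::::
::::::::
:::ZZ:::
::Z::Z::
:Z:::Z::
:Zv:::::
::ZZ::::
gen 33: ::::::::
::::::::
:::ZZ:::
::Z::Z::
:Z:::Z::
:Z:>::::
::ZZ::::
gen 34: ::::::::
::::::::
:::ZZ:::
::Z::Z::
:Z:::Z::
:Z:Z::::
::Zv::::

6,3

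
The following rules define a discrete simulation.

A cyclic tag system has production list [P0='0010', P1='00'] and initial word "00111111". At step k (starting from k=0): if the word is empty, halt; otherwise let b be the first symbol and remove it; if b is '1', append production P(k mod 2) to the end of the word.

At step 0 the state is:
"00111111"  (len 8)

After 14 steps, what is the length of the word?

16

k=0  "00111111"  (len 8)
k=1  "0111111"  (len 7)
k=2  "111111"  (len 6)
k=3  "111110010"  (len 9)
k=4  "1111001000"  (len 10)
k=5  "1110010000010"  (len 13)
k=6  "11001000001000"  (len 14)
k=7  "10010000010000010"  (len 17)
k=8  "001000001000001000"  (len 18)
k=9  "01000001000001000"  (len 17)
k=10  "1000001000001000"  (len 16)
k=11  "0000010000010000010"  (len 19)
k=12  "000010000010000010"  (len 18)
k=13  "00010000010000010"  (len 17)
k=14  "0010000010000010"  (len 16)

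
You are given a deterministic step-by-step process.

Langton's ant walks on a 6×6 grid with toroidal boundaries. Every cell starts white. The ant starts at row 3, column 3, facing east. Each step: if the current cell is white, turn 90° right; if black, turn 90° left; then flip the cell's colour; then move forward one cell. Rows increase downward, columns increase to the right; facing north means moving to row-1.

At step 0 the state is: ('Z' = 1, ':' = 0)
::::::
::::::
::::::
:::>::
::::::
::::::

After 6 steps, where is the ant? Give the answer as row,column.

2,4

t=0: ::::::
::::::
::::::
:::>::
::::::
::::::
t=1: ::::::
::::::
::::::
:::Z::
:::v::
::::::
t=2: ::::::
::::::
::::::
:::Z::
::<Z::
::::::
t=3: ::::::
::::::
::::::
::^Z::
::ZZ::
::::::
t=4: ::::::
::::::
::::::
::Z>::
::ZZ::
::::::
t=5: ::::::
::::::
:::^::
::Z:::
::ZZ::
::::::
t=6: ::::::
::::::
:::Z>:
::Z:::
::ZZ::
::::::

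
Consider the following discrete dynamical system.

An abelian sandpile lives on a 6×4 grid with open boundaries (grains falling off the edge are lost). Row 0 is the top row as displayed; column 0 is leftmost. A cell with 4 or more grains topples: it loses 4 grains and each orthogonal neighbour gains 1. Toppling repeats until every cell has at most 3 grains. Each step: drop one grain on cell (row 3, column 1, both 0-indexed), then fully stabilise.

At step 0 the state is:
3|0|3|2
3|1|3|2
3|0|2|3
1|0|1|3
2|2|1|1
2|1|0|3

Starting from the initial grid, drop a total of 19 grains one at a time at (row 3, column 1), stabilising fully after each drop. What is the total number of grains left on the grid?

47

0) 3|0|3|2
3|1|3|2
3|0|2|3
1|0|1|3
2|2|1|1
2|1|0|3
1) 3|0|3|2
3|1|3|2
3|0|2|3
1|1|1|3
2|2|1|1
2|1|0|3
2) 3|0|3|2
3|1|3|2
3|0|2|3
1|2|1|3
2|2|1|1
2|1|0|3
3) 3|0|3|2
3|1|3|2
3|0|2|3
1|3|1|3
2|2|1|1
2|1|0|3
4) 3|0|3|2
3|1|3|2
3|1|2|3
2|0|2|3
2|3|1|1
2|1|0|3
5) 3|0|3|2
3|1|3|2
3|1|2|3
2|1|2|3
2|3|1|1
2|1|0|3
6) 3|0|3|2
3|1|3|2
3|1|2|3
2|2|2|3
2|3|1|1
2|1|0|3
7) 3|0|3|2
3|1|3|2
3|1|2|3
2|3|2|3
2|3|1|1
2|1|0|3
8) 3|0|3|2
3|1|3|2
3|2|2|3
3|1|3|3
3|0|2|1
2|2|0|3
9) 3|0|3|2
3|1|3|2
3|2|2|3
3|2|3|3
3|0|2|1
2|2|0|3
10) 3|0|3|2
3|1|3|2
3|2|2|3
3|3|3|3
3|0|2|1
2|2|0|3
11) 0|3|1|0
2|0|3|1
2|2|2|2
2|3|2|1
0|2|3|2
3|2|0|3
12) 0|3|1|0
2|0|3|1
2|3|2|2
3|0|3|1
0|3|3|2
3|2|0|3
13) 0|3|1|0
2|0|3|1
2|3|2|2
3|1|3|1
0|3|3|2
3|2|0|3
14) 0|3|1|0
2|0|3|1
2|3|2|2
3|2|3|1
0|3|3|2
3|2|0|3
15) 0|3|1|0
2|0|3|1
2|3|2|2
3|3|3|1
0|3|3|2
3|2|0|3
16) 0|3|2|0
3|2|0|2
0|3|1|3
2|0|3|2
2|2|1|3
3|3|1|3
17) 0|3|2|0
3|2|0|2
0|3|1|3
2|1|3|2
2|2|1|3
3|3|1|3
18) 0|3|2|0
3|2|0|2
0|3|1|3
2|2|3|2
2|2|1|3
3|3|1|3
19) 0|3|2|0
3|2|0|2
0|3|1|3
2|3|3|2
2|2|1|3
3|3|1|3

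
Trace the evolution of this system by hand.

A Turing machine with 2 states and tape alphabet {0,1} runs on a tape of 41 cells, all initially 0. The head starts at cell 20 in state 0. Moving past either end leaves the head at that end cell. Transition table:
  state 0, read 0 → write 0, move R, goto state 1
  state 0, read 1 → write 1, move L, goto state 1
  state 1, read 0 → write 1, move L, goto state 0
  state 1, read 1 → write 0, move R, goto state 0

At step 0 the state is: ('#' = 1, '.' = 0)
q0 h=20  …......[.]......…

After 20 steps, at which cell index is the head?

step 0: q0 h=20  …......[.]......…
step 1: q1 h=21  …......[.]......…
step 2: q0 h=20  …......[.]#.....…
step 3: q1 h=21  …......[#]......…
step 4: q0 h=22  …......[.]......…
step 5: q1 h=23  …......[.]......…
step 6: q0 h=22  …......[.]#.....…
step 7: q1 h=23  …......[#]......…
step 8: q0 h=24  …......[.]......…
step 9: q1 h=25  …......[.]......…
step 10: q0 h=24  …......[.]#.....…
step 11: q1 h=25  …......[#]......…
step 12: q0 h=26  …......[.]......…
step 13: q1 h=27  …......[.]......…
step 14: q0 h=26  …......[.]#.....…
step 15: q1 h=27  …......[#]......…
step 16: q0 h=28  …......[.]......…
step 17: q1 h=29  …......[.]......…
step 18: q0 h=28  …......[.]#.....…
step 19: q1 h=29  …......[#]......…
step 20: q0 h=30  …......[.]......…

30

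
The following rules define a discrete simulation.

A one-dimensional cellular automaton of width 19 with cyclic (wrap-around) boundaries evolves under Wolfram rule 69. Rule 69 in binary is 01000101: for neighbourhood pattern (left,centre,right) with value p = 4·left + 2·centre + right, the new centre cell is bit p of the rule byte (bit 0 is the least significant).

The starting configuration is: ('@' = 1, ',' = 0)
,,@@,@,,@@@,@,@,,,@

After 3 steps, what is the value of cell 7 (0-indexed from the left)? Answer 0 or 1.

0) ,,@@,@,,@@@,@,@,,,@
1) ,,,@,@,,,,@,@,@,@,@
2) ,@,@,@,@@,@,@,@,@,@
3) ,@,@,@,,@,@,@,@,@,@

0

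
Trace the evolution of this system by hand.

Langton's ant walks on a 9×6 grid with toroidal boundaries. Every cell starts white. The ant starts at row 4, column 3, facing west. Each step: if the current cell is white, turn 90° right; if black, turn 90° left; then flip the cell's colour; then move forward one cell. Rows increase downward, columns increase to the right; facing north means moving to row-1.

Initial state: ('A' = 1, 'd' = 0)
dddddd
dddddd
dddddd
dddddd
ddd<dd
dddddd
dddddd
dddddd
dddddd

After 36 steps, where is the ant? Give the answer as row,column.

4,1

k=0  dddddd
dddddd
dddddd
dddddd
ddd<dd
dddddd
dddddd
dddddd
dddddd
k=1  dddddd
dddddd
dddddd
ddd^dd
dddAdd
dddddd
dddddd
dddddd
dddddd
k=2  dddddd
dddddd
dddddd
dddA>d
dddAdd
dddddd
dddddd
dddddd
dddddd
k=3  dddddd
dddddd
dddddd
dddAAd
dddAvd
dddddd
dddddd
dddddd
dddddd
k=4  dddddd
dddddd
dddddd
dddAAd
ddd<Ad
dddddd
dddddd
dddddd
dddddd
k=5  dddddd
dddddd
dddddd
dddAAd
ddddAd
dddvdd
dddddd
dddddd
dddddd
k=6  dddddd
dddddd
dddddd
dddAAd
ddddAd
dd<Add
dddddd
dddddd
dddddd
k=7  dddddd
dddddd
dddddd
dddAAd
dd^dAd
ddAAdd
dddddd
dddddd
dddddd
k=8  dddddd
dddddd
dddddd
dddAAd
ddA>Ad
ddAAdd
dddddd
dddddd
dddddd
k=9  dddddd
dddddd
dddddd
dddAAd
ddAAAd
ddAvdd
dddddd
dddddd
dddddd
k=10  dddddd
dddddd
dddddd
dddAAd
ddAAAd
ddAd>d
dddddd
dddddd
dddddd
k=11  dddddd
dddddd
dddddd
dddAAd
ddAAAd
ddAdAd
ddddvd
dddddd
dddddd
k=12  dddddd
dddddd
dddddd
dddAAd
ddAAAd
ddAdAd
ddd<Ad
dddddd
dddddd
k=13  dddddd
dddddd
dddddd
dddAAd
ddAAAd
ddA^Ad
dddAAd
dddddd
dddddd
k=14  dddddd
dddddd
dddddd
dddAAd
ddAAAd
ddAA>d
dddAAd
dddddd
dddddd
k=15  dddddd
dddddd
dddddd
dddAAd
ddAA^d
ddAAdd
dddAAd
dddddd
dddddd
k=16  dddddd
dddddd
dddddd
dddAAd
ddA<dd
ddAAdd
dddAAd
dddddd
dddddd
k=17  dddddd
dddddd
dddddd
dddAAd
ddAddd
ddAvdd
dddAAd
dddddd
dddddd
k=18  dddddd
dddddd
dddddd
dddAAd
ddAddd
ddAd>d
dddAAd
dddddd
dddddd
k=19  dddddd
dddddd
dddddd
dddAAd
ddAddd
ddAdAd
dddAvd
dddddd
dddddd
k=20  dddddd
dddddd
dddddd
dddAAd
ddAddd
ddAdAd
dddAd>
dddddd
dddddd
k=21  dddddd
dddddd
dddddd
dddAAd
ddAddd
ddAdAd
dddAdA
dddddv
dddddd
k=22  dddddd
dddddd
dddddd
dddAAd
ddAddd
ddAdAd
dddAdA
dddd<A
dddddd
k=23  dddddd
dddddd
dddddd
dddAAd
ddAddd
ddAdAd
dddA^A
ddddAA
dddddd
k=24  dddddd
dddddd
dddddd
dddAAd
ddAddd
ddAdAd
dddAA>
ddddAA
dddddd
k=25  dddddd
dddddd
dddddd
dddAAd
ddAddd
ddAdA^
dddAAd
ddddAA
dddddd
k=26  dddddd
dddddd
dddddd
dddAAd
ddAddd
>dAdAA
dddAAd
ddddAA
dddddd
k=27  dddddd
dddddd
dddddd
dddAAd
ddAddd
AdAdAA
vddAAd
ddddAA
dddddd
k=28  dddddd
dddddd
dddddd
dddAAd
ddAddd
AdAdAA
AddAA<
ddddAA
dddddd
k=29  dddddd
dddddd
dddddd
dddAAd
ddAddd
AdAdA^
AddAAA
ddddAA
dddddd
k=30  dddddd
dddddd
dddddd
dddAAd
ddAddd
AdAd<d
AddAAA
ddddAA
dddddd
k=31  dddddd
dddddd
dddddd
dddAAd
ddAddd
AdAddd
AddAvA
ddddAA
dddddd
k=32  dddddd
dddddd
dddddd
dddAAd
ddAddd
AdAddd
AddAd>
ddddAA
dddddd
k=33  dddddd
dddddd
dddddd
dddAAd
ddAddd
AdAdd^
AddAdd
ddddAA
dddddd
k=34  dddddd
dddddd
dddddd
dddAAd
ddAddd
>dAddA
AddAdd
ddddAA
dddddd
k=35  dddddd
dddddd
dddddd
dddAAd
^dAddd
ddAddA
AddAdd
ddddAA
dddddd
k=36  dddddd
dddddd
dddddd
dddAAd
A>Addd
ddAddA
AddAdd
ddddAA
dddddd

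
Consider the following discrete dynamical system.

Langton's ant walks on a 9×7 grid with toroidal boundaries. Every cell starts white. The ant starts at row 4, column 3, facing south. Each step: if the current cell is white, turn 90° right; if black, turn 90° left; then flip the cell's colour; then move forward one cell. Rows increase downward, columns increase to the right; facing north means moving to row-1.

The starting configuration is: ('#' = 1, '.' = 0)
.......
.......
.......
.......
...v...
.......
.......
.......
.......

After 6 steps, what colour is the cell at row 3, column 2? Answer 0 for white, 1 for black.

gen 0: .......
.......
.......
.......
...v...
.......
.......
.......
.......
gen 1: .......
.......
.......
.......
..<#...
.......
.......
.......
.......
gen 2: .......
.......
.......
..^....
..##...
.......
.......
.......
.......
gen 3: .......
.......
.......
..#>...
..##...
.......
.......
.......
.......
gen 4: .......
.......
.......
..##...
..#v...
.......
.......
.......
.......
gen 5: .......
.......
.......
..##...
..#.>..
.......
.......
.......
.......
gen 6: .......
.......
.......
..##...
..#.#..
....v..
.......
.......
.......

1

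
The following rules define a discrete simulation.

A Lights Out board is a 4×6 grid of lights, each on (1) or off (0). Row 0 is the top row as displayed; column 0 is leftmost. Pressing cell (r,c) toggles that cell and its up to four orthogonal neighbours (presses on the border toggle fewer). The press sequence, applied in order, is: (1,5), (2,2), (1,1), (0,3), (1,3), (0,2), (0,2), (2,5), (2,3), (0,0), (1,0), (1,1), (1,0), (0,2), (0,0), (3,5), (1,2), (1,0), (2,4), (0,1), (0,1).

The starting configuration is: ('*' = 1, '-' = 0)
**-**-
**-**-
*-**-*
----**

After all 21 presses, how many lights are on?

12

t=0: **-**-
**-**-
*-**-*
----**
t=1: **-***
**-*-*
*-**--
----**
t=2: **-***
****-*
**----
--*-**
t=3: *--***
---*-*
*-----
--*-**
t=4: *-*--*
-----*
*-----
--*-**
t=5: *-**-*
--****
*--*--
--*-**
t=6: **---*
---***
*--*--
--*-**
t=7: *-**-*
--****
*--*--
--*-**
t=8: *-**-*
--***-
*--***
--*-*-
t=9: *-**-*
--*-*-
*-*--*
--***-
t=10: -***-*
*-*-*-
*-*--*
--***-
t=11: ****-*
-**-*-
--*--*
--***-
t=12: *-**-*
*---*-
-**--*
--***-
t=13: --**-*
-*--*-
***--*
--***-
t=14: -*---*
-**-*-
***--*
--***-
t=15: *----*
***-*-
***--*
--***-
t=16: *----*
***-*-
***---
--**-*
t=17: *-*--*
*--**-
**----
--**-*
t=18: --*--*
-*-**-
-*----
--**-*
t=19: --*--*
-*-*--
-*-***
--****
t=20: **---*
---*--
-*-***
--****
t=21: --*--*
-*-*--
-*-***
--****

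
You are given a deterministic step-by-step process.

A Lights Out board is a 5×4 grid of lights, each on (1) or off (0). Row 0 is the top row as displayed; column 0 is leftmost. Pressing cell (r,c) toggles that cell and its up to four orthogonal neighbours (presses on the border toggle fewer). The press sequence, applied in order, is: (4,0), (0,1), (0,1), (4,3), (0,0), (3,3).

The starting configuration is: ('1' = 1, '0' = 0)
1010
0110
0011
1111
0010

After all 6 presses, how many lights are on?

10

step 0: 1010
0110
0011
1111
0010
step 1: 1010
0110
0011
0111
1110
step 2: 0100
0010
0011
0111
1110
step 3: 1010
0110
0011
0111
1110
step 4: 1010
0110
0011
0110
1101
step 5: 0110
1110
0011
0110
1101
step 6: 0110
1110
0010
0101
1100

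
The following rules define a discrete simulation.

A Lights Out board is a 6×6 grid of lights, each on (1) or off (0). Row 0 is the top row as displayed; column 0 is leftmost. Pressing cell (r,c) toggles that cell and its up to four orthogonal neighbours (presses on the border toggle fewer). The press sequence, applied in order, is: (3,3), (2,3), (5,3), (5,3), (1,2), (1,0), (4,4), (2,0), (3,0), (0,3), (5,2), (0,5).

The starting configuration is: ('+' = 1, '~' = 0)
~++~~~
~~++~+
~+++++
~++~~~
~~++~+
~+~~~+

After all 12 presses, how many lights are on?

16

0) ~++~~~
~~++~+
~+++++
~++~~~
~~++~+
~+~~~+
1) ~++~~~
~~++~+
~++~++
~+~++~
~~+~~+
~+~~~+
2) ~++~~~
~~+~~+
~+~+~+
~+~~+~
~~+~~+
~+~~~+
3) ~++~~~
~~+~~+
~+~+~+
~+~~+~
~~++~+
~+++++
4) ~++~~~
~~+~~+
~+~+~+
~+~~+~
~~+~~+
~+~~~+
5) ~+~~~~
~+~+~+
~+++~+
~+~~+~
~~+~~+
~+~~~+
6) ++~~~~
+~~+~+
++++~+
~+~~+~
~~+~~+
~+~~~+
7) ++~~~~
+~~+~+
++++~+
~+~~~~
~~+++~
~+~~++
8) ++~~~~
~~~+~+
~~++~+
++~~~~
~~+++~
~+~~++
9) ++~~~~
~~~+~+
+~++~+
~~~~~~
+~+++~
~+~~++
10) +++++~
~~~~~+
+~++~+
~~~~~~
+~+++~
~+~~++
11) +++++~
~~~~~+
+~++~+
~~~~~~
+~~++~
~~++++
12) ++++~+
~~~~~~
+~++~+
~~~~~~
+~~++~
~~++++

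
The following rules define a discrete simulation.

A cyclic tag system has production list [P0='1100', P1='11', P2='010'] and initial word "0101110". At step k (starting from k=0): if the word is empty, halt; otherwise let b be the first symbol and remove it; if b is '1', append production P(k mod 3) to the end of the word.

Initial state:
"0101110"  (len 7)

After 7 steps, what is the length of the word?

k=0  "0101110"  (len 7)
k=1  "101110"  (len 6)
k=2  "0111011"  (len 7)
k=3  "111011"  (len 6)
k=4  "110111100"  (len 9)
k=5  "1011110011"  (len 10)
k=6  "011110011010"  (len 12)
k=7  "11110011010"  (len 11)

11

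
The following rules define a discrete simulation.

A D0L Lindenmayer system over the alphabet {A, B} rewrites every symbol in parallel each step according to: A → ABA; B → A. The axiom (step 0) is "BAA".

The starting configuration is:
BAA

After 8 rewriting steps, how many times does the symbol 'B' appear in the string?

gen 0: BAA
gen 1: AABAABA
gen 2: ABAABAAABAABAAABA
gen 3: ABAAABAABAAABAABAABAAABAABAAABAABAABAAABA
gen 4: ABAAABAABAABAAABAABAAABAABAABAAABAABAAABAABAAABAABAABAAABAABAAABAABAABAAABAABAAABAABAAABAABAABAAABA
gen 5: ABAAABAABAABAAABAABAAABAABAAABAABAABAAABAABAAABAABAABAAABA…ABAAABAABAABAAABAABAAABAABAABAAABAABAAABAABAAABAABAABAAABA  (len 239)
gen 6: ABAAABAABAABAAABAABAAABAABAAABAABAABAAABAABAAABAABAABAAABA…ABAAABAABAABAAABAABAAABAABAABAAABAABAAABAABAAABAABAABAAABA  (len 577)
gen 7: ABAAABAABAABAAABAABAAABAABAAABAABAABAAABAABAAABAABAABAAABA…ABAAABAABAABAAABAABAAABAABAABAAABAABAAABAABAAABAABAABAAABA  (len 1393)
gen 8: ABAAABAABAABAAABAABAAABAABAAABAABAABAAABAABAAABAABAABAAABA…ABAAABAABAABAAABAABAAABAABAABAAABAABAAABAABAAABAABAABAAABA  (len 3363)

985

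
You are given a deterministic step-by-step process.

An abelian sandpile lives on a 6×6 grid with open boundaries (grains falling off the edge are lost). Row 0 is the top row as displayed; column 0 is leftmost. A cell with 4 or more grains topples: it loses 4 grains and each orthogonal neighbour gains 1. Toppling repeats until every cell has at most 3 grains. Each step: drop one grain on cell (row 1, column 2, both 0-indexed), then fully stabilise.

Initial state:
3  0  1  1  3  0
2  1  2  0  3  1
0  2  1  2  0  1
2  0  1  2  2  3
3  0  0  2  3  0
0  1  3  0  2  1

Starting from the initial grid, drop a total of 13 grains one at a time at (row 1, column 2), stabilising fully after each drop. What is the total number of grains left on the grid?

step 0: 3  0  1  1  3  0
2  1  2  0  3  1
0  2  1  2  0  1
2  0  1  2  2  3
3  0  0  2  3  0
0  1  3  0  2  1
step 1: 3  0  1  1  3  0
2  1  3  0  3  1
0  2  1  2  0  1
2  0  1  2  2  3
3  0  0  2  3  0
0  1  3  0  2  1
step 2: 3  0  2  1  3  0
2  2  0  1  3  1
0  2  2  2  0  1
2  0  1  2  2  3
3  0  0  2  3  0
0  1  3  0  2  1
step 3: 3  0  2  1  3  0
2  2  1  1  3  1
0  2  2  2  0  1
2  0  1  2  2  3
3  0  0  2  3  0
0  1  3  0  2  1
step 4: 3  0  2  1  3  0
2  2  2  1  3  1
0  2  2  2  0  1
2  0  1  2  2  3
3  0  0  2  3  0
0  1  3  0  2  1
step 5: 3  0  2  1  3  0
2  2  3  1  3  1
0  2  2  2  0  1
2  0  1  2  2  3
3  0  0  2  3  0
0  1  3  0  2  1
step 6: 3  0  3  1  3  0
2  3  0  2  3  1
0  2  3  2  0  1
2  0  1  2  2  3
3  0  0  2  3  0
0  1  3  0  2  1
step 7: 3  0  3  1  3  0
2  3  1  2  3  1
0  2  3  2  0  1
2  0  1  2  2  3
3  0  0  2  3  0
0  1  3  0  2  1
step 8: 3  0  3  1  3  0
2  3  2  2  3  1
0  2  3  2  0  1
2  0  1  2  2  3
3  0  0  2  3  0
0  1  3  0  2  1
step 9: 3  0  3  1  3  0
2  3  3  2  3  1
0  2  3  2  0  1
2  0  1  2  2  3
3  0  0  2  3  0
0  1  3  0  2  1
step 10: 3  2  0  2  3  0
3  1  3  3  3  1
1  0  1  3  0  1
2  1  2  2  2  3
3  0  0  2  3  0
0  1  3  0  2  1
step 11: 3  2  2  0  1  1
3  2  1  3  1  2
1  0  3  0  2  1
2  1  2  3  2  3
3  0  0  2  3  0
0  1  3  0  2  1
step 12: 3  2  2  0  1  1
3  2  2  3  1  2
1  0  3  0  2  1
2  1  2  3  2  3
3  0  0  2  3  0
0  1  3  0  2  1
step 13: 3  2  2  0  1  1
3  2  3  3  1  2
1  0  3  0  2  1
2  1  2  3  2  3
3  0  0  2  3  0
0  1  3  0  2  1

58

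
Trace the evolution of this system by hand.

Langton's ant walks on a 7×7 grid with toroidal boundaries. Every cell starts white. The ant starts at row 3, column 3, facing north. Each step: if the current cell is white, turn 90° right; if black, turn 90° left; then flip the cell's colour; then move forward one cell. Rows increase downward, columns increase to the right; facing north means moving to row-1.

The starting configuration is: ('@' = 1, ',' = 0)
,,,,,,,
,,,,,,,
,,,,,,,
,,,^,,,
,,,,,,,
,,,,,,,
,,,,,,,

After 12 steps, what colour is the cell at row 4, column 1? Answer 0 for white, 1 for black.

[0] ,,,,,,,
,,,,,,,
,,,,,,,
,,,^,,,
,,,,,,,
,,,,,,,
,,,,,,,
[1] ,,,,,,,
,,,,,,,
,,,,,,,
,,,@>,,
,,,,,,,
,,,,,,,
,,,,,,,
[2] ,,,,,,,
,,,,,,,
,,,,,,,
,,,@@,,
,,,,v,,
,,,,,,,
,,,,,,,
[3] ,,,,,,,
,,,,,,,
,,,,,,,
,,,@@,,
,,,<@,,
,,,,,,,
,,,,,,,
[4] ,,,,,,,
,,,,,,,
,,,,,,,
,,,^@,,
,,,@@,,
,,,,,,,
,,,,,,,
[5] ,,,,,,,
,,,,,,,
,,,,,,,
,,<,@,,
,,,@@,,
,,,,,,,
,,,,,,,
[6] ,,,,,,,
,,,,,,,
,,^,,,,
,,@,@,,
,,,@@,,
,,,,,,,
,,,,,,,
[7] ,,,,,,,
,,,,,,,
,,@>,,,
,,@,@,,
,,,@@,,
,,,,,,,
,,,,,,,
[8] ,,,,,,,
,,,,,,,
,,@@,,,
,,@v@,,
,,,@@,,
,,,,,,,
,,,,,,,
[9] ,,,,,,,
,,,,,,,
,,@@,,,
,,<@@,,
,,,@@,,
,,,,,,,
,,,,,,,
[10] ,,,,,,,
,,,,,,,
,,@@,,,
,,,@@,,
,,v@@,,
,,,,,,,
,,,,,,,
[11] ,,,,,,,
,,,,,,,
,,@@,,,
,,,@@,,
,<@@@,,
,,,,,,,
,,,,,,,
[12] ,,,,,,,
,,,,,,,
,,@@,,,
,^,@@,,
,@@@@,,
,,,,,,,
,,,,,,,

1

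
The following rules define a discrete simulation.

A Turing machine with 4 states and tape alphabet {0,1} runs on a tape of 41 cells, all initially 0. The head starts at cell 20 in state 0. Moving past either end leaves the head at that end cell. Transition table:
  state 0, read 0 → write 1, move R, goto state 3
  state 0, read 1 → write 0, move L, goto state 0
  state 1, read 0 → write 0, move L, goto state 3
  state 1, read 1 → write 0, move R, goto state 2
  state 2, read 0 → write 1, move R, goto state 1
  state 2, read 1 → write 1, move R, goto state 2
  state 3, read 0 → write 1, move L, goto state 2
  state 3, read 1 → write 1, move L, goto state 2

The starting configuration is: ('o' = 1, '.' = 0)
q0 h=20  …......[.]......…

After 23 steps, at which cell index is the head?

25

t=0: q0 h=20  …......[.]......…
t=1: q3 h=21  ….....o[.]......…
t=2: q2 h=20  …......[o]o.....…
t=3: q2 h=21  ….....o[o]......…
t=4: q2 h=22  …....oo[.]......…
t=5: q1 h=23  …...ooo[.]......…
t=6: q3 h=22  …....oo[o]......…
t=7: q2 h=21  ….....o[o]o.....…
t=8: q2 h=22  …....oo[o]......…
t=9: q2 h=23  …...ooo[.]......…
t=10: q1 h=24  …..oooo[.]......…
t=11: q3 h=23  …...ooo[o]......…
t=12: q2 h=22  …....oo[o]o.....…
t=13: q2 h=23  …...ooo[o]......…
t=14: q2 h=24  …..oooo[.]......…
t=15: q1 h=25  ….ooooo[.]......…
t=16: q3 h=24  …..oooo[o]......…
t=17: q2 h=23  …...ooo[o]o.....…
t=18: q2 h=24  …..oooo[o]......…
t=19: q2 h=25  ….ooooo[.]......…
t=20: q1 h=26  …oooooo[.]......…
t=21: q3 h=25  ….ooooo[o]......…
t=22: q2 h=24  …..oooo[o]o.....…
t=23: q2 h=25  ….ooooo[o]......…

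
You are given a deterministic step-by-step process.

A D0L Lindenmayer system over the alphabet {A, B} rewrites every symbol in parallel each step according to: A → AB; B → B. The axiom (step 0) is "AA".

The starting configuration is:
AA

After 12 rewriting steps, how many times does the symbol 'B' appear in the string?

gen 0: AA
gen 1: ABAB
gen 2: ABBABB
gen 3: ABBBABBB
gen 4: ABBBBABBBB
gen 5: ABBBBBABBBBB
gen 6: ABBBBBBABBBBBB
gen 7: ABBBBBBBABBBBBBB
gen 8: ABBBBBBBBABBBBBBBB
gen 9: ABBBBBBBBBABBBBBBBBB
gen 10: ABBBBBBBBBBABBBBBBBBBB
gen 11: ABBBBBBBBBBBABBBBBBBBBBB
gen 12: ABBBBBBBBBBBBABBBBBBBBBBBB

24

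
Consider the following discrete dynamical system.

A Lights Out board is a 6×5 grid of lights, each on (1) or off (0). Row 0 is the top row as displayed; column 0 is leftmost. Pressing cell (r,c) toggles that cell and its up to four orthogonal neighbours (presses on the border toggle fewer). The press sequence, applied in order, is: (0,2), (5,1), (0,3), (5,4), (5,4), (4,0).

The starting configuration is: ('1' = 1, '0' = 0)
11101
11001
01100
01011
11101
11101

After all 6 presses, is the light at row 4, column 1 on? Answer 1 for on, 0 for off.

1

t=0: 11101
11001
01100
01011
11101
11101
t=1: 10011
11101
01100
01011
11101
11101
t=2: 10011
11101
01100
01011
10101
00001
t=3: 10100
11111
01100
01011
10101
00001
t=4: 10100
11111
01100
01011
10100
00010
t=5: 10100
11111
01100
01011
10101
00001
t=6: 10100
11111
01100
11011
01101
10001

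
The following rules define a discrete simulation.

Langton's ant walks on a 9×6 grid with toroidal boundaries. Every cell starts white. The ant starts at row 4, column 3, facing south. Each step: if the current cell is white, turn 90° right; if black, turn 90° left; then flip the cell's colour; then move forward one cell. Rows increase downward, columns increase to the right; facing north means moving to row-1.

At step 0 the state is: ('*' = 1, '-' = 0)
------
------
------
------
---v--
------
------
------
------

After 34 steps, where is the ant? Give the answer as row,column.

gen 0: ------
------
------
------
---v--
------
------
------
------
gen 1: ------
------
------
------
--<*--
------
------
------
------
gen 2: ------
------
------
--^---
--**--
------
------
------
------
gen 3: ------
------
------
--*>--
--**--
------
------
------
------
gen 4: ------
------
------
--**--
--*v--
------
------
------
------
gen 5: ------
------
------
--**--
--*->-
------
------
------
------
gen 6: ------
------
------
--**--
--*-*-
----v-
------
------
------
gen 7: ------
------
------
--**--
--*-*-
---<*-
------
------
------
gen 8: ------
------
------
--**--
--*^*-
---**-
------
------
------
gen 9: ------
------
------
--**--
--**>-
---**-
------
------
------
gen 10: ------
------
------
--**^-
--**--
---**-
------
------
------
gen 11: ------
------
------
--***>
--**--
---**-
------
------
------
gen 12: ------
------
------
--****
--**-v
---**-
------
------
------
gen 13: ------
------
------
--****
--**<*
---**-
------
------
------
gen 14: ------
------
------
--**^*
--****
---**-
------
------
------
gen 15: ------
------
------
--*<-*
--****
---**-
------
------
------
gen 16: ------
------
------
--*--*
--*v**
---**-
------
------
------
gen 17: ------
------
------
--*--*
--*->*
---**-
------
------
------
gen 18: ------
------
------
--*-^*
--*--*
---**-
------
------
------
gen 19: ------
------
------
--*-*>
--*--*
---**-
------
------
------
gen 20: ------
------
-----^
--*-*-
--*--*
---**-
------
------
------
gen 21: ------
------
>----*
--*-*-
--*--*
---**-
------
------
------
gen 22: ------
------
*----*
v-*-*-
--*--*
---**-
------
------
------
gen 23: ------
------
*----*
*-*-*<
--*--*
---**-
------
------
------
gen 24: ------
------
*----^
*-*-**
--*--*
---**-
------
------
------
gen 25: ------
------
*---<-
*-*-**
--*--*
---**-
------
------
------
gen 26: ------
----^-
*---*-
*-*-**
--*--*
---**-
------
------
------
gen 27: ------
----*>
*---*-
*-*-**
--*--*
---**-
------
------
------
gen 28: ------
----**
*---*v
*-*-**
--*--*
---**-
------
------
------
gen 29: ------
----**
*---<*
*-*-**
--*--*
---**-
------
------
------
gen 30: ------
----**
*----*
*-*-v*
--*--*
---**-
------
------
------
gen 31: ------
----**
*----*
*-*-->
--*--*
---**-
------
------
------
gen 32: ------
----**
*----^
*-*---
--*--*
---**-
------
------
------
gen 33: ------
----**
*---<-
*-*---
--*--*
---**-
------
------
------
gen 34: ------
----^*
*---*-
*-*---
--*--*
---**-
------
------
------

1,4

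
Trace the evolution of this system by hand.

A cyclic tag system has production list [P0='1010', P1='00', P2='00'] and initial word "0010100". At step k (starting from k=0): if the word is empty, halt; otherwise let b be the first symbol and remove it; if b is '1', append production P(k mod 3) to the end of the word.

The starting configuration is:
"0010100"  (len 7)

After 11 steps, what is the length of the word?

step 0: "0010100"  (len 7)
step 1: "010100"  (len 6)
step 2: "10100"  (len 5)
step 3: "010000"  (len 6)
step 4: "10000"  (len 5)
step 5: "000000"  (len 6)
step 6: "00000"  (len 5)
step 7: "0000"  (len 4)
step 8: "000"  (len 3)
step 9: "00"  (len 2)
step 10: "0"  (len 1)
step 11: (halted — word empty)

0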